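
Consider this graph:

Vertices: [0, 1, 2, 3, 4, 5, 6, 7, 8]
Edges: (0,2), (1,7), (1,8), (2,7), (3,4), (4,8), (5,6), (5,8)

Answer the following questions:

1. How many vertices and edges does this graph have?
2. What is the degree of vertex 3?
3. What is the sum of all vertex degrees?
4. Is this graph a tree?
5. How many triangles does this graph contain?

Count: 9 vertices, 8 edges.
Vertex 3 has neighbors [4], degree = 1.
Handshaking lemma: 2 * 8 = 16.
A graph is a tree iff it is connected and has exactly n-1 edges. This graph is connected (all 9 vertices in one component) and has 9-1 = 8 edges. It is a tree.
Number of triangles = 0.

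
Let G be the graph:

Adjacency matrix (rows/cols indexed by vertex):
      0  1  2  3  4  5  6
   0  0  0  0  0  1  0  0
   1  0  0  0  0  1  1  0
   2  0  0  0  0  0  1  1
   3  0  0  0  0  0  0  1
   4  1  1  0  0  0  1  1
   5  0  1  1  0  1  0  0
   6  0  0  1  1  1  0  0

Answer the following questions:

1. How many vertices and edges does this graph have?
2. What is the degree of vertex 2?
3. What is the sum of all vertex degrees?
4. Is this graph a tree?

Count: 7 vertices, 8 edges.
Vertex 2 has neighbors [5, 6], degree = 2.
Handshaking lemma: 2 * 8 = 16.
A tree on 7 vertices has 6 edges. This graph has 8 edges (2 extra). Not a tree.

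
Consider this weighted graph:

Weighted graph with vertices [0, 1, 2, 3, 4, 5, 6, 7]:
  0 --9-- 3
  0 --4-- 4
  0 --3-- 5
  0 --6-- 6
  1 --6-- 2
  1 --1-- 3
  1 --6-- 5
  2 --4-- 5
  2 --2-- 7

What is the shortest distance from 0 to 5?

Using Dijkstra's algorithm from vertex 0:
Shortest path: 0 -> 5
Total weight: 3 = 3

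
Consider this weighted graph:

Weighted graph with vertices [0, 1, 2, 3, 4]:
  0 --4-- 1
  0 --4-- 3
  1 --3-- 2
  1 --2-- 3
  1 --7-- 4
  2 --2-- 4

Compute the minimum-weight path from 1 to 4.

Using Dijkstra's algorithm from vertex 1:
Shortest path: 1 -> 2 -> 4
Total weight: 3 + 2 = 5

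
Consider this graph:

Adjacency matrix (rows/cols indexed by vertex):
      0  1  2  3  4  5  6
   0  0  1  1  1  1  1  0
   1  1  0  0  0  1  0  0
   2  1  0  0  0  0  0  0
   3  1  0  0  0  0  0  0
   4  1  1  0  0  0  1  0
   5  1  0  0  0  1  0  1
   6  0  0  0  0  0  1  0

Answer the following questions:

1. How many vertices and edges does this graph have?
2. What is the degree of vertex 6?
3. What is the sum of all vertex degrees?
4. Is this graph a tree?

Count: 7 vertices, 8 edges.
Vertex 6 has neighbors [5], degree = 1.
Handshaking lemma: 2 * 8 = 16.
A tree on 7 vertices has 6 edges. This graph has 8 edges (2 extra). Not a tree.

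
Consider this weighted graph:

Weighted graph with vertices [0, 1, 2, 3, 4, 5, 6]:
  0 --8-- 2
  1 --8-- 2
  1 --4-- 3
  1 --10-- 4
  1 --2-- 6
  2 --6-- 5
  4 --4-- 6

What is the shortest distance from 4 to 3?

Using Dijkstra's algorithm from vertex 4:
Shortest path: 4 -> 6 -> 1 -> 3
Total weight: 4 + 2 + 4 = 10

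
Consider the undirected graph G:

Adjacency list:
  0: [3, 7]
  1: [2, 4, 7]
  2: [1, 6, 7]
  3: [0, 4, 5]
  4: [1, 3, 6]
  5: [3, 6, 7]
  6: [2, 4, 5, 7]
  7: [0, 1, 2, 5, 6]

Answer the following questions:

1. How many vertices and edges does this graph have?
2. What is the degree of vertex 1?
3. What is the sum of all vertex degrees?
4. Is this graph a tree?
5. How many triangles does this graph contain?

Count: 8 vertices, 13 edges.
Vertex 1 has neighbors [2, 4, 7], degree = 3.
Handshaking lemma: 2 * 13 = 26.
A tree on 8 vertices has 7 edges. This graph has 13 edges (6 extra). Not a tree.
Number of triangles = 3.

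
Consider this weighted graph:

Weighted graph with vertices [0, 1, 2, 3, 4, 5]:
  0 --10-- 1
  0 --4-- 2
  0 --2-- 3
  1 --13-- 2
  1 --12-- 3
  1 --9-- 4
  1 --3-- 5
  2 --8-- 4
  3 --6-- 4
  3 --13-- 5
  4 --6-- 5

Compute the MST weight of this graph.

Applying Kruskal's algorithm (sort edges by weight, add if no cycle):
  Add (0,3) w=2
  Add (1,5) w=3
  Add (0,2) w=4
  Add (3,4) w=6
  Add (4,5) w=6
  Skip (2,4) w=8 (creates cycle)
  Skip (1,4) w=9 (creates cycle)
  Skip (0,1) w=10 (creates cycle)
  Skip (1,3) w=12 (creates cycle)
  Skip (1,2) w=13 (creates cycle)
  Skip (3,5) w=13 (creates cycle)
MST weight = 21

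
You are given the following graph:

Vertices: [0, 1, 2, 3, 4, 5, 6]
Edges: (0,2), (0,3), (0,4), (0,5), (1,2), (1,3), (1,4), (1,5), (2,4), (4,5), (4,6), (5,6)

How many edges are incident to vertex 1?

Vertex 1 has neighbors [2, 3, 4, 5], so deg(1) = 4.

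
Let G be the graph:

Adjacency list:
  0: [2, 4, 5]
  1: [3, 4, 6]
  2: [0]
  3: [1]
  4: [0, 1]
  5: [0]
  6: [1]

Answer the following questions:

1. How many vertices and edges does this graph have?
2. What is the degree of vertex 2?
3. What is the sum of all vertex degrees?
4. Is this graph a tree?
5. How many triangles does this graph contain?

Count: 7 vertices, 6 edges.
Vertex 2 has neighbors [0], degree = 1.
Handshaking lemma: 2 * 6 = 12.
A graph is a tree iff it is connected and has exactly n-1 edges. This graph is connected (all 7 vertices in one component) and has 7-1 = 6 edges. It is a tree.
Number of triangles = 0.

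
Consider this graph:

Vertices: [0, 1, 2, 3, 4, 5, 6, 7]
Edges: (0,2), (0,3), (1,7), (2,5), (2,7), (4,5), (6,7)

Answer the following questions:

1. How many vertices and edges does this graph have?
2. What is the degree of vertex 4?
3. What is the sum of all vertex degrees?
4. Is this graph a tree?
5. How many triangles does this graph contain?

Count: 8 vertices, 7 edges.
Vertex 4 has neighbors [5], degree = 1.
Handshaking lemma: 2 * 7 = 14.
A graph is a tree iff it is connected and has exactly n-1 edges. This graph is connected (all 8 vertices in one component) and has 8-1 = 7 edges. It is a tree.
Number of triangles = 0.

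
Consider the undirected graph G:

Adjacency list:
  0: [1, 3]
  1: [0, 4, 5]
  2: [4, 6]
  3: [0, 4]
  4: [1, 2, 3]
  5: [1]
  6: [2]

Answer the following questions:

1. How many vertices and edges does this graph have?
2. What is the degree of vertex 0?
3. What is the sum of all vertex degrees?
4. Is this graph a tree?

Count: 7 vertices, 7 edges.
Vertex 0 has neighbors [1, 3], degree = 2.
Handshaking lemma: 2 * 7 = 14.
A tree on 7 vertices has 6 edges. This graph has 7 edges (1 extra). Not a tree.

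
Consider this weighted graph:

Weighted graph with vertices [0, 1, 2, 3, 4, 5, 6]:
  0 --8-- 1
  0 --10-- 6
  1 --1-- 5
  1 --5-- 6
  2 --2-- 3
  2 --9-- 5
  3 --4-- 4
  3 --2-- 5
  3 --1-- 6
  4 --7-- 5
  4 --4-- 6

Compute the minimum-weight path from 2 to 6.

Using Dijkstra's algorithm from vertex 2:
Shortest path: 2 -> 3 -> 6
Total weight: 2 + 1 = 3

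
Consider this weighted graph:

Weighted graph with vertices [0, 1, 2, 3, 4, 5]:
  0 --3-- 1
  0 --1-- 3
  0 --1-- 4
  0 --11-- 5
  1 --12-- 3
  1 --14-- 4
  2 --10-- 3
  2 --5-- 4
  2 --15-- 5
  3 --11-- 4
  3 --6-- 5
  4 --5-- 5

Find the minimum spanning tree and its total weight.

Applying Kruskal's algorithm (sort edges by weight, add if no cycle):
  Add (0,3) w=1
  Add (0,4) w=1
  Add (0,1) w=3
  Add (2,4) w=5
  Add (4,5) w=5
  Skip (3,5) w=6 (creates cycle)
  Skip (2,3) w=10 (creates cycle)
  Skip (0,5) w=11 (creates cycle)
  Skip (3,4) w=11 (creates cycle)
  Skip (1,3) w=12 (creates cycle)
  Skip (1,4) w=14 (creates cycle)
  Skip (2,5) w=15 (creates cycle)
MST weight = 15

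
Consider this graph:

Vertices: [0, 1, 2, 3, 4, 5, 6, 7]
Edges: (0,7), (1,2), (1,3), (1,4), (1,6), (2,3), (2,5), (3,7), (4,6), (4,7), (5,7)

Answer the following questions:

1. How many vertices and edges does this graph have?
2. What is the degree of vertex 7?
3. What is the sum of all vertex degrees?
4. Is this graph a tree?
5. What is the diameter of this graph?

Count: 8 vertices, 11 edges.
Vertex 7 has neighbors [0, 3, 4, 5], degree = 4.
Handshaking lemma: 2 * 11 = 22.
A tree on 8 vertices has 7 edges. This graph has 11 edges (4 extra). Not a tree.
Diameter (longest shortest path) = 3.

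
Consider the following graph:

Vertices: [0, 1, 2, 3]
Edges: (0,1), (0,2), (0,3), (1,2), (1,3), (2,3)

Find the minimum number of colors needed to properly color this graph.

The graph has a maximum clique of size 4 (lower bound on chromatic number).
A valid 4-coloring: {0: 0, 1: 1, 2: 2, 3: 3}.
Chromatic number = 4.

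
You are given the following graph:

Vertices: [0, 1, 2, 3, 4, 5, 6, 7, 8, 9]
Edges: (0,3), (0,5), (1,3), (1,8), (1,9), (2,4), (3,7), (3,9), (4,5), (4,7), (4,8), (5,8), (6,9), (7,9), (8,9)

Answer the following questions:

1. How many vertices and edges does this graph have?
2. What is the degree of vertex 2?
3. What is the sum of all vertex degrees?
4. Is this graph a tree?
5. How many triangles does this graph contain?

Count: 10 vertices, 15 edges.
Vertex 2 has neighbors [4], degree = 1.
Handshaking lemma: 2 * 15 = 30.
A tree on 10 vertices has 9 edges. This graph has 15 edges (6 extra). Not a tree.
Number of triangles = 4.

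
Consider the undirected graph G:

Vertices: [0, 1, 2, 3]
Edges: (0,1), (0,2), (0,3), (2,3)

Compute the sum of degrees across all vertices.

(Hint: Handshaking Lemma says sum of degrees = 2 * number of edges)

Count edges: 4 edges.
By Handshaking Lemma: sum of degrees = 2 * 4 = 8.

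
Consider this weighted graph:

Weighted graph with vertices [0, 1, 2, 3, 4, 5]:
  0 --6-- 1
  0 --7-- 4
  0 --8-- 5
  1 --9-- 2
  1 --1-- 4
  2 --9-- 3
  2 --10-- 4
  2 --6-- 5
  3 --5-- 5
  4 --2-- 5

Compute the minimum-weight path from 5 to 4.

Using Dijkstra's algorithm from vertex 5:
Shortest path: 5 -> 4
Total weight: 2 = 2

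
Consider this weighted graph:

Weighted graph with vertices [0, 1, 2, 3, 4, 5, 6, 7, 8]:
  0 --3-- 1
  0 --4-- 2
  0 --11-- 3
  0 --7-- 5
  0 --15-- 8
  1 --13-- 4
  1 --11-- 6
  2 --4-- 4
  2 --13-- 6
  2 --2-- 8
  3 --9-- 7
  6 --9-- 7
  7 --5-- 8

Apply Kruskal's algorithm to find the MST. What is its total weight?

Applying Kruskal's algorithm (sort edges by weight, add if no cycle):
  Add (2,8) w=2
  Add (0,1) w=3
  Add (0,2) w=4
  Add (2,4) w=4
  Add (7,8) w=5
  Add (0,5) w=7
  Add (3,7) w=9
  Add (6,7) w=9
  Skip (0,3) w=11 (creates cycle)
  Skip (1,6) w=11 (creates cycle)
  Skip (1,4) w=13 (creates cycle)
  Skip (2,6) w=13 (creates cycle)
  Skip (0,8) w=15 (creates cycle)
MST weight = 43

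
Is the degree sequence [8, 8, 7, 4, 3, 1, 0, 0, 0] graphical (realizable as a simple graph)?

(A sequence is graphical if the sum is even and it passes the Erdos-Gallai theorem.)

Sum of degrees = 31. Sum is odd, so the sequence is NOT graphical.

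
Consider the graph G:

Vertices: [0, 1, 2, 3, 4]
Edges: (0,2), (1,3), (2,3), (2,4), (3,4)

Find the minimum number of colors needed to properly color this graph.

The graph has a maximum clique of size 3 (lower bound on chromatic number).
A valid 3-coloring: {0: 1, 1: 0, 2: 0, 3: 1, 4: 2}.
Chromatic number = 3.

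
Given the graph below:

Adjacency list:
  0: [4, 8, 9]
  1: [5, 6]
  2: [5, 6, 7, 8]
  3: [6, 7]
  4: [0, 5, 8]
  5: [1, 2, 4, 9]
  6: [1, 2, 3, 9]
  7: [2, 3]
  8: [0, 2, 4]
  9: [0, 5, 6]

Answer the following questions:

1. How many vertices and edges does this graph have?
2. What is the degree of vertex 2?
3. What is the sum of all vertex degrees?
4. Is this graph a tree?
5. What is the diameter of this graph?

Count: 10 vertices, 15 edges.
Vertex 2 has neighbors [5, 6, 7, 8], degree = 4.
Handshaking lemma: 2 * 15 = 30.
A tree on 10 vertices has 9 edges. This graph has 15 edges (6 extra). Not a tree.
Diameter (longest shortest path) = 4.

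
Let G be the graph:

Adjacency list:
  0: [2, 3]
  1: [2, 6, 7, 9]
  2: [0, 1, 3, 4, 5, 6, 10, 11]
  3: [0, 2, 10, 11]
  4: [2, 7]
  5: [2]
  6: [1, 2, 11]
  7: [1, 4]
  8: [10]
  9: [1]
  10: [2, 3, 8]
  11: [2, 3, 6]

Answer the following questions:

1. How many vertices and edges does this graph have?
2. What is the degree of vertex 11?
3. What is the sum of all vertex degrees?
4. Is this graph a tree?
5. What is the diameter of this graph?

Count: 12 vertices, 17 edges.
Vertex 11 has neighbors [2, 3, 6], degree = 3.
Handshaking lemma: 2 * 17 = 34.
A tree on 12 vertices has 11 edges. This graph has 17 edges (6 extra). Not a tree.
Diameter (longest shortest path) = 4.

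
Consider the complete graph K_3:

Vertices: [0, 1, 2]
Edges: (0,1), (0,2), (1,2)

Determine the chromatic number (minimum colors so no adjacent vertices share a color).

In K_3, every vertex is adjacent to every other vertex.
Each vertex needs a unique color.
Chromatic number = 3.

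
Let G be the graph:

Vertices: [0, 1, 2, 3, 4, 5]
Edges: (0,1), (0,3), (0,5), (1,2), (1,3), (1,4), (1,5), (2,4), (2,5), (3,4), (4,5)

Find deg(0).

Vertex 0 has neighbors [1, 3, 5], so deg(0) = 3.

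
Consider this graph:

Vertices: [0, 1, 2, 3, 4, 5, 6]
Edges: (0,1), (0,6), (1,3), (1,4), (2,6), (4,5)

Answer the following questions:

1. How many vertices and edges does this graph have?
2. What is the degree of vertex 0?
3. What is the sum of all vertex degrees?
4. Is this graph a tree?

Count: 7 vertices, 6 edges.
Vertex 0 has neighbors [1, 6], degree = 2.
Handshaking lemma: 2 * 6 = 12.
A graph is a tree iff it is connected and has exactly n-1 edges. This graph is connected (all 7 vertices in one component) and has 7-1 = 6 edges. It is a tree.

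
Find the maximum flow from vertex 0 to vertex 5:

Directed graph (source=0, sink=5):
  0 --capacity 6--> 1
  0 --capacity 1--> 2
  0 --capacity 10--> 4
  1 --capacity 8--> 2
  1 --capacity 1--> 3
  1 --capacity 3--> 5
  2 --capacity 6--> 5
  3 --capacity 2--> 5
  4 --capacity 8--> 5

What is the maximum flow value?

Computing max flow:
  Flow on (0->1): 6/6
  Flow on (0->2): 1/1
  Flow on (0->4): 8/10
  Flow on (1->2): 3/8
  Flow on (1->5): 3/3
  Flow on (2->5): 4/6
  Flow on (4->5): 8/8
Maximum flow = 15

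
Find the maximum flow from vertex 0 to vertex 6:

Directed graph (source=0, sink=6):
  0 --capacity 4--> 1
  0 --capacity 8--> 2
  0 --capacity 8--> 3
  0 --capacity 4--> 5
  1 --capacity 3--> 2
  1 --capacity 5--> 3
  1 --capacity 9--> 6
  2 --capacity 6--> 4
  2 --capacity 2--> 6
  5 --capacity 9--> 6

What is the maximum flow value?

Computing max flow:
  Flow on (0->1): 4/4
  Flow on (0->2): 2/8
  Flow on (0->5): 4/4
  Flow on (1->6): 4/9
  Flow on (2->6): 2/2
  Flow on (5->6): 4/9
Maximum flow = 10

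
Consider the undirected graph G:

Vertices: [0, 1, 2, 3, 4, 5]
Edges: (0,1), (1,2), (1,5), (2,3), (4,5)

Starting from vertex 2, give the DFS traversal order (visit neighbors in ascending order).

DFS from vertex 2 (neighbors processed in ascending order):
Visit order: 2, 1, 0, 5, 4, 3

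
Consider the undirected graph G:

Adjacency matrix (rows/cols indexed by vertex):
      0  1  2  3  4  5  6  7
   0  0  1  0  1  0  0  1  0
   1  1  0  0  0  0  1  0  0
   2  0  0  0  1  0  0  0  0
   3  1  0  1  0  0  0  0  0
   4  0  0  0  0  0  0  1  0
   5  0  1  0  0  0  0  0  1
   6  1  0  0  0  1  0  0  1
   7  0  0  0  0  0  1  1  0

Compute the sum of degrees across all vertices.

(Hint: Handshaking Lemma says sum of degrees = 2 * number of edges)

Count edges: 8 edges.
By Handshaking Lemma: sum of degrees = 2 * 8 = 16.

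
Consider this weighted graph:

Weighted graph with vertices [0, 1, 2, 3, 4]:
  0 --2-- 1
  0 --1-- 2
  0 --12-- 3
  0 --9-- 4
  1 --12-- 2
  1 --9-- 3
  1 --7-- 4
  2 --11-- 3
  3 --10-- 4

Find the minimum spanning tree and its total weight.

Applying Kruskal's algorithm (sort edges by weight, add if no cycle):
  Add (0,2) w=1
  Add (0,1) w=2
  Add (1,4) w=7
  Skip (0,4) w=9 (creates cycle)
  Add (1,3) w=9
  Skip (3,4) w=10 (creates cycle)
  Skip (2,3) w=11 (creates cycle)
  Skip (0,3) w=12 (creates cycle)
  Skip (1,2) w=12 (creates cycle)
MST weight = 19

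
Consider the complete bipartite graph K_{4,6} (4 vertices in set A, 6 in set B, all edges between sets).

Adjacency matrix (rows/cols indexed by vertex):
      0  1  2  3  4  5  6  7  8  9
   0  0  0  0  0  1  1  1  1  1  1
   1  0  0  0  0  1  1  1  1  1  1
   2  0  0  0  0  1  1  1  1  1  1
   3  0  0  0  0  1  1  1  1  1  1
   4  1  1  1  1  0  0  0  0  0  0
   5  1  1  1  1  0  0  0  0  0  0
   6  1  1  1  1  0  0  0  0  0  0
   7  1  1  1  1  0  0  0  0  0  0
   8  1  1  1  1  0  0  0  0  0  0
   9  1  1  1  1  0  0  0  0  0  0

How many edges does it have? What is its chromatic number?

K_{4,6} has 4 * 6 = 24 edges.
Bipartite graphs have chromatic number 2 (color each partition differently).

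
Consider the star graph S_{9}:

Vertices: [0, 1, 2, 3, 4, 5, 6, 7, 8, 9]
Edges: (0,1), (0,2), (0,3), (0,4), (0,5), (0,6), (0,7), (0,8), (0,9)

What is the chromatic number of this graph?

S_{9} has one hub adjacent to 9 leaves; leaves are pairwise non-adjacent.
Color the hub 0 and every leaf 1.
Chromatic number = 2.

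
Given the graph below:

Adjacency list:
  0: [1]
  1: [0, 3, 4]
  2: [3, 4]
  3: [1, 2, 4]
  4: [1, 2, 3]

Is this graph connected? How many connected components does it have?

Checking connectivity: the graph has 1 connected component(s).
All vertices are reachable from each other. The graph IS connected.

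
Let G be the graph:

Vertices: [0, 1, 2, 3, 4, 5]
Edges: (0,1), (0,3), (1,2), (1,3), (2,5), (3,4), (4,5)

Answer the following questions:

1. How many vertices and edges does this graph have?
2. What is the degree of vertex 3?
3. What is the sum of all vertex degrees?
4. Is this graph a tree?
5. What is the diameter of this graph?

Count: 6 vertices, 7 edges.
Vertex 3 has neighbors [0, 1, 4], degree = 3.
Handshaking lemma: 2 * 7 = 14.
A tree on 6 vertices has 5 edges. This graph has 7 edges (2 extra). Not a tree.
Diameter (longest shortest path) = 3.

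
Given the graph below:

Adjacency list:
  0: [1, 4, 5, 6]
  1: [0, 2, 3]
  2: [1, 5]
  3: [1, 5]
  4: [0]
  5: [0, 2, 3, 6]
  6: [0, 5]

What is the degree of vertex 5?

Vertex 5 has neighbors [0, 2, 3, 6], so deg(5) = 4.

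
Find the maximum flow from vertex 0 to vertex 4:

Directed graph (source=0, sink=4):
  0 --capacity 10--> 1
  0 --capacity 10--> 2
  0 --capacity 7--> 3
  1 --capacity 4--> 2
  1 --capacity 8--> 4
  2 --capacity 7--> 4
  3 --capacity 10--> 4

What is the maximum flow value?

Computing max flow:
  Flow on (0->1): 8/10
  Flow on (0->2): 7/10
  Flow on (0->3): 7/7
  Flow on (1->4): 8/8
  Flow on (2->4): 7/7
  Flow on (3->4): 7/10
Maximum flow = 22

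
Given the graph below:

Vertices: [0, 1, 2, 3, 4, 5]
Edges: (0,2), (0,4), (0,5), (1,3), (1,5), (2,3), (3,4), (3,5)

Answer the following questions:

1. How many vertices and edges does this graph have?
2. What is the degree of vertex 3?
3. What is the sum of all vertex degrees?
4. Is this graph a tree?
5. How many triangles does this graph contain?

Count: 6 vertices, 8 edges.
Vertex 3 has neighbors [1, 2, 4, 5], degree = 4.
Handshaking lemma: 2 * 8 = 16.
A tree on 6 vertices has 5 edges. This graph has 8 edges (3 extra). Not a tree.
Number of triangles = 1.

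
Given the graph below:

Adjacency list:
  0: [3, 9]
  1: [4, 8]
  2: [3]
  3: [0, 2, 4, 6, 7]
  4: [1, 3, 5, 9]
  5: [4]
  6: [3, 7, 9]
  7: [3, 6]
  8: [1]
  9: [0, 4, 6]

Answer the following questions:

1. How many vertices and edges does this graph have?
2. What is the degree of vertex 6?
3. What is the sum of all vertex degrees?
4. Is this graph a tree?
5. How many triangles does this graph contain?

Count: 10 vertices, 12 edges.
Vertex 6 has neighbors [3, 7, 9], degree = 3.
Handshaking lemma: 2 * 12 = 24.
A tree on 10 vertices has 9 edges. This graph has 12 edges (3 extra). Not a tree.
Number of triangles = 1.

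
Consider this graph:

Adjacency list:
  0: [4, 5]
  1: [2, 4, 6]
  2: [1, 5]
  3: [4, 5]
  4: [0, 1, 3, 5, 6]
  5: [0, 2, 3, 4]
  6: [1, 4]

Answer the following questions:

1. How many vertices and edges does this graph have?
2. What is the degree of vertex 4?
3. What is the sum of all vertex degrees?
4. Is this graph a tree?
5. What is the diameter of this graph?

Count: 7 vertices, 10 edges.
Vertex 4 has neighbors [0, 1, 3, 5, 6], degree = 5.
Handshaking lemma: 2 * 10 = 20.
A tree on 7 vertices has 6 edges. This graph has 10 edges (4 extra). Not a tree.
Diameter (longest shortest path) = 2.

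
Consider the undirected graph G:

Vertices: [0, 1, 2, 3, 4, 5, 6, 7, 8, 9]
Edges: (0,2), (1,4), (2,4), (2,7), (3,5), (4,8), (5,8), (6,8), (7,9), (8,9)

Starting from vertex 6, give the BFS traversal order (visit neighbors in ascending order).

BFS from vertex 6 (neighbors processed in ascending order):
Visit order: 6, 8, 4, 5, 9, 1, 2, 3, 7, 0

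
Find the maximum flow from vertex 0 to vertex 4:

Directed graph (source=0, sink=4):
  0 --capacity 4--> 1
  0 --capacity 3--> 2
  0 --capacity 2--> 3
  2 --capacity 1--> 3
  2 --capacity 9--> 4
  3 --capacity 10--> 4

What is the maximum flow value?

Computing max flow:
  Flow on (0->2): 3/3
  Flow on (0->3): 2/2
  Flow on (2->4): 3/9
  Flow on (3->4): 2/10
Maximum flow = 5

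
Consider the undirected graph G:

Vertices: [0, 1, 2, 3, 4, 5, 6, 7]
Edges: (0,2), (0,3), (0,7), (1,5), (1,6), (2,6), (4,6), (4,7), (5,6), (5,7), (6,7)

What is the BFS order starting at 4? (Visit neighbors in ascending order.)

BFS from vertex 4 (neighbors processed in ascending order):
Visit order: 4, 6, 7, 1, 2, 5, 0, 3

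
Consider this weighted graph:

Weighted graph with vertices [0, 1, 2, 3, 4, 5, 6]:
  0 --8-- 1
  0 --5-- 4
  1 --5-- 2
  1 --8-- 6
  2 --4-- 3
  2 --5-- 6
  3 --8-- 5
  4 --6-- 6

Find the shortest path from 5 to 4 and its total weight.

Using Dijkstra's algorithm from vertex 5:
Shortest path: 5 -> 3 -> 2 -> 6 -> 4
Total weight: 8 + 4 + 5 + 6 = 23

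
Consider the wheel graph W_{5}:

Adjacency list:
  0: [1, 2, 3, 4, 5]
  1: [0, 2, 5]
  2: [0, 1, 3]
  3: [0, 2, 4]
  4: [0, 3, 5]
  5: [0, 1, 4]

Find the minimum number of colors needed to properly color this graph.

W_{5} = C_{5} plus a hub adjacent to every cycle vertex.
The outer cycle needs 3 colors (odd cycle); the hub is adjacent to all of them so needs a fresh color.
Chromatic number = 3 + 1 = 4.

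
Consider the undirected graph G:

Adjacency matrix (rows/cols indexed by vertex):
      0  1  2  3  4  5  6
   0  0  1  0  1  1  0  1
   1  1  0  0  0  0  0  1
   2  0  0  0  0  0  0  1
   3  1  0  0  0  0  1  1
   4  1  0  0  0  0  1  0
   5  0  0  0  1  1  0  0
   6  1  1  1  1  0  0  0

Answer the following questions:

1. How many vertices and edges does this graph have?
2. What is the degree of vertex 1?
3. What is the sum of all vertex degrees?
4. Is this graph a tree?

Count: 7 vertices, 9 edges.
Vertex 1 has neighbors [0, 6], degree = 2.
Handshaking lemma: 2 * 9 = 18.
A tree on 7 vertices has 6 edges. This graph has 9 edges (3 extra). Not a tree.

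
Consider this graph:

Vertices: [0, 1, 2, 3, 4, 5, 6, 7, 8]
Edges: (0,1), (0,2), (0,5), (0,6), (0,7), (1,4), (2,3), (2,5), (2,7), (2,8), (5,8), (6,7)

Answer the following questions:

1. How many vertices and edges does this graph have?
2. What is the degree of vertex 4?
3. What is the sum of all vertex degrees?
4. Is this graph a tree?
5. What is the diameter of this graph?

Count: 9 vertices, 12 edges.
Vertex 4 has neighbors [1], degree = 1.
Handshaking lemma: 2 * 12 = 24.
A tree on 9 vertices has 8 edges. This graph has 12 edges (4 extra). Not a tree.
Diameter (longest shortest path) = 4.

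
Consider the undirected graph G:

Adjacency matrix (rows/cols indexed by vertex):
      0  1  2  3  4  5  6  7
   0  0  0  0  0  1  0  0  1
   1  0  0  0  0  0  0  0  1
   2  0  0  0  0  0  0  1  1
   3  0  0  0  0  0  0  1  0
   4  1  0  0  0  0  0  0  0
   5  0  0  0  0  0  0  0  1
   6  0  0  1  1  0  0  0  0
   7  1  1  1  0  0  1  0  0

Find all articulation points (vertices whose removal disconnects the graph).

An articulation point is a vertex whose removal disconnects the graph.
Articulation points: [0, 2, 6, 7]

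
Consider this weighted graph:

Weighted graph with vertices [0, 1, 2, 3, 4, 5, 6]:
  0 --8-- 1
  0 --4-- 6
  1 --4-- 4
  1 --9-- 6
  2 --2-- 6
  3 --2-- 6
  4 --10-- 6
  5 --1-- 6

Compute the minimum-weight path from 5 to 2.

Using Dijkstra's algorithm from vertex 5:
Shortest path: 5 -> 6 -> 2
Total weight: 1 + 2 = 3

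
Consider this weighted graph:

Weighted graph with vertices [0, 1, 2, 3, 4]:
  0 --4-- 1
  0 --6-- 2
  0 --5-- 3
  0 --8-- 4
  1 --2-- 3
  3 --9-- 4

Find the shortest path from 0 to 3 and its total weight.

Using Dijkstra's algorithm from vertex 0:
Shortest path: 0 -> 3
Total weight: 5 = 5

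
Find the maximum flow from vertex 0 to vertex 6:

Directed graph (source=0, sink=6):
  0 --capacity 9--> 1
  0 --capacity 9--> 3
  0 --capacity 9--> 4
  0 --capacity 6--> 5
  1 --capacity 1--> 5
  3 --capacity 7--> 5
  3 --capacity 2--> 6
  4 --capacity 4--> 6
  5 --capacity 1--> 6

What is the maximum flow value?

Computing max flow:
  Flow on (0->1): 1/9
  Flow on (0->3): 2/9
  Flow on (0->4): 4/9
  Flow on (1->5): 1/1
  Flow on (3->6): 2/2
  Flow on (4->6): 4/4
  Flow on (5->6): 1/1
Maximum flow = 7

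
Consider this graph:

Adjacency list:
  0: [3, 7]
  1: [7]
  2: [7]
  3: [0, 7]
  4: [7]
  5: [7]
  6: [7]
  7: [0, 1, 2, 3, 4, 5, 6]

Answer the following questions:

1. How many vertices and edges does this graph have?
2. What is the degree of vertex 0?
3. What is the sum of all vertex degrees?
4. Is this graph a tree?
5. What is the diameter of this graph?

Count: 8 vertices, 8 edges.
Vertex 0 has neighbors [3, 7], degree = 2.
Handshaking lemma: 2 * 8 = 16.
A tree on 8 vertices has 7 edges. This graph has 8 edges (1 extra). Not a tree.
Diameter (longest shortest path) = 2.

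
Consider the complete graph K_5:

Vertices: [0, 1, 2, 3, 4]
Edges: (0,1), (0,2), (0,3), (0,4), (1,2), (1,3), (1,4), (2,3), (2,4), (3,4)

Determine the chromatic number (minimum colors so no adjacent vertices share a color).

In K_5, every vertex is adjacent to every other vertex.
Each vertex needs a unique color.
Chromatic number = 5.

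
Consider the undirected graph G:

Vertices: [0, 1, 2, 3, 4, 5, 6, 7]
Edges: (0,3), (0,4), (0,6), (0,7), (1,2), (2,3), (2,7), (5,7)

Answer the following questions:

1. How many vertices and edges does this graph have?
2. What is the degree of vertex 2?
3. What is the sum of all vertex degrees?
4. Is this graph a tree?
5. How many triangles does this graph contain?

Count: 8 vertices, 8 edges.
Vertex 2 has neighbors [1, 3, 7], degree = 3.
Handshaking lemma: 2 * 8 = 16.
A tree on 8 vertices has 7 edges. This graph has 8 edges (1 extra). Not a tree.
Number of triangles = 0.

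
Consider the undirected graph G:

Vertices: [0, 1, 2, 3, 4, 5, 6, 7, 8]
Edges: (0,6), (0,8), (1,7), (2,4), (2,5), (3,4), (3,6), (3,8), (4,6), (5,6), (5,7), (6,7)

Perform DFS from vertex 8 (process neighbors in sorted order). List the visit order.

DFS from vertex 8 (neighbors processed in ascending order):
Visit order: 8, 0, 6, 3, 4, 2, 5, 7, 1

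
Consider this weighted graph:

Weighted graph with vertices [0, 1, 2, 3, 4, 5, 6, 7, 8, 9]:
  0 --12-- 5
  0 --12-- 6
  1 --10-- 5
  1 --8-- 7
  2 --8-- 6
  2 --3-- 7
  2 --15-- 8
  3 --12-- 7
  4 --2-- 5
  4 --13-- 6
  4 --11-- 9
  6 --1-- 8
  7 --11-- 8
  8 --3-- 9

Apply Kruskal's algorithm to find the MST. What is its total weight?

Applying Kruskal's algorithm (sort edges by weight, add if no cycle):
  Add (6,8) w=1
  Add (4,5) w=2
  Add (2,7) w=3
  Add (8,9) w=3
  Add (1,7) w=8
  Add (2,6) w=8
  Add (1,5) w=10
  Skip (4,9) w=11 (creates cycle)
  Skip (7,8) w=11 (creates cycle)
  Add (0,6) w=12
  Skip (0,5) w=12 (creates cycle)
  Add (3,7) w=12
  Skip (4,6) w=13 (creates cycle)
  Skip (2,8) w=15 (creates cycle)
MST weight = 59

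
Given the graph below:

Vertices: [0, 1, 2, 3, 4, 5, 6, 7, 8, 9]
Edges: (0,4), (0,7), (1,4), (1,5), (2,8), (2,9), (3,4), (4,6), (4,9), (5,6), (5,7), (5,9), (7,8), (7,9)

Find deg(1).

Vertex 1 has neighbors [4, 5], so deg(1) = 2.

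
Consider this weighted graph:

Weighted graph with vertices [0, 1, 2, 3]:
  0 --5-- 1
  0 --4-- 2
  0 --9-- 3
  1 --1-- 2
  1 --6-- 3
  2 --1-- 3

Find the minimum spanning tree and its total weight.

Applying Kruskal's algorithm (sort edges by weight, add if no cycle):
  Add (1,2) w=1
  Add (2,3) w=1
  Add (0,2) w=4
  Skip (0,1) w=5 (creates cycle)
  Skip (1,3) w=6 (creates cycle)
  Skip (0,3) w=9 (creates cycle)
MST weight = 6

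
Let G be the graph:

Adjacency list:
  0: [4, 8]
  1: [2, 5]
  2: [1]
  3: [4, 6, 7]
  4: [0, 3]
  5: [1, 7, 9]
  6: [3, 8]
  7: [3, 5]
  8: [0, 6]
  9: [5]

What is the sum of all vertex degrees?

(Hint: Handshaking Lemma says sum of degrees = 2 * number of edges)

Count edges: 10 edges.
By Handshaking Lemma: sum of degrees = 2 * 10 = 20.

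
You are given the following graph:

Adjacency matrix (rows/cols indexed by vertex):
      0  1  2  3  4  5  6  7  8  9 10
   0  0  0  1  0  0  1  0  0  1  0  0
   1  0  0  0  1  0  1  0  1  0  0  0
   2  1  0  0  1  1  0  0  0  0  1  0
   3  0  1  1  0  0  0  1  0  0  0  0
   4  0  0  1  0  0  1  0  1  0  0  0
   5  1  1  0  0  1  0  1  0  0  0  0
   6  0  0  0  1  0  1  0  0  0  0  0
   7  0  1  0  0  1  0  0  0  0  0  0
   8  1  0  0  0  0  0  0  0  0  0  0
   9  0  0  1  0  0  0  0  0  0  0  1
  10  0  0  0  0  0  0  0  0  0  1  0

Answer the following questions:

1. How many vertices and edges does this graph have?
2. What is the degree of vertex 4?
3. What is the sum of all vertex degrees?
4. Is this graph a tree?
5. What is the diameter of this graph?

Count: 11 vertices, 14 edges.
Vertex 4 has neighbors [2, 5, 7], degree = 3.
Handshaking lemma: 2 * 14 = 28.
A tree on 11 vertices has 10 edges. This graph has 14 edges (4 extra). Not a tree.
Diameter (longest shortest path) = 4.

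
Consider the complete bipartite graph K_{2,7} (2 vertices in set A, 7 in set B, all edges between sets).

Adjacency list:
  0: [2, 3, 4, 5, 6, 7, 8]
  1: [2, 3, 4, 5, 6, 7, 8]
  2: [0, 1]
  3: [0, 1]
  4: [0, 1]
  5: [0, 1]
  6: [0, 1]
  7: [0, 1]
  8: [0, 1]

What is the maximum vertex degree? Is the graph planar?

Set-A vertices have degree 7; set-B vertices have degree 2. Maximum degree = max(2,7) = 7.
min(2,7) <= 2, so K_{2,7} avoids a K_{3,3} subdivision and is planar.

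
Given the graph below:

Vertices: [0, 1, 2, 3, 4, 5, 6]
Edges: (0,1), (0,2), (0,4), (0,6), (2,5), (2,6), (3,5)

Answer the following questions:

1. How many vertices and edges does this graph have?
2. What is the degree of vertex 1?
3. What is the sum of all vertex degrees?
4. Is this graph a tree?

Count: 7 vertices, 7 edges.
Vertex 1 has neighbors [0], degree = 1.
Handshaking lemma: 2 * 7 = 14.
A tree on 7 vertices has 6 edges. This graph has 7 edges (1 extra). Not a tree.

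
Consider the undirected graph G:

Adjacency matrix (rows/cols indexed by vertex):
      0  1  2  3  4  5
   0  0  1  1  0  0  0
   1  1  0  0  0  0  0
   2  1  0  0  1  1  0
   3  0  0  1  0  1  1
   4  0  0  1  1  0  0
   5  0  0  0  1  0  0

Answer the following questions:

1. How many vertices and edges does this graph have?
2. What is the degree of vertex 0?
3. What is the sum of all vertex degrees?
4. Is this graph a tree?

Count: 6 vertices, 6 edges.
Vertex 0 has neighbors [1, 2], degree = 2.
Handshaking lemma: 2 * 6 = 12.
A tree on 6 vertices has 5 edges. This graph has 6 edges (1 extra). Not a tree.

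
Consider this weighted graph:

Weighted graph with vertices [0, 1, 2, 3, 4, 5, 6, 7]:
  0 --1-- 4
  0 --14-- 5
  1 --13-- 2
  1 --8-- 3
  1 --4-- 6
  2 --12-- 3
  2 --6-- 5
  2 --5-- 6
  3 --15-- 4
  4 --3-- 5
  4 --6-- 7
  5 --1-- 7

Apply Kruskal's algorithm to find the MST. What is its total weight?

Applying Kruskal's algorithm (sort edges by weight, add if no cycle):
  Add (0,4) w=1
  Add (5,7) w=1
  Add (4,5) w=3
  Add (1,6) w=4
  Add (2,6) w=5
  Add (2,5) w=6
  Skip (4,7) w=6 (creates cycle)
  Add (1,3) w=8
  Skip (2,3) w=12 (creates cycle)
  Skip (1,2) w=13 (creates cycle)
  Skip (0,5) w=14 (creates cycle)
  Skip (3,4) w=15 (creates cycle)
MST weight = 28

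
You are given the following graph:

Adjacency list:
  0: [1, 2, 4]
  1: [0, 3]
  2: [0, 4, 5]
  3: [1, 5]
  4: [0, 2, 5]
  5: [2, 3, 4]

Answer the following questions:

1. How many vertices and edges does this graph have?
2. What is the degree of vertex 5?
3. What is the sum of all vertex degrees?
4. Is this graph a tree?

Count: 6 vertices, 8 edges.
Vertex 5 has neighbors [2, 3, 4], degree = 3.
Handshaking lemma: 2 * 8 = 16.
A tree on 6 vertices has 5 edges. This graph has 8 edges (3 extra). Not a tree.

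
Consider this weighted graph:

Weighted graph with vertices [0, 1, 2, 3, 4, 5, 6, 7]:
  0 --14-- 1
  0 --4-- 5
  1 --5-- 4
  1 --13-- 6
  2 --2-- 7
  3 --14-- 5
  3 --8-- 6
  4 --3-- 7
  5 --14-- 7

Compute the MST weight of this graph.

Applying Kruskal's algorithm (sort edges by weight, add if no cycle):
  Add (2,7) w=2
  Add (4,7) w=3
  Add (0,5) w=4
  Add (1,4) w=5
  Add (3,6) w=8
  Add (1,6) w=13
  Add (0,1) w=14
  Skip (3,5) w=14 (creates cycle)
  Skip (5,7) w=14 (creates cycle)
MST weight = 49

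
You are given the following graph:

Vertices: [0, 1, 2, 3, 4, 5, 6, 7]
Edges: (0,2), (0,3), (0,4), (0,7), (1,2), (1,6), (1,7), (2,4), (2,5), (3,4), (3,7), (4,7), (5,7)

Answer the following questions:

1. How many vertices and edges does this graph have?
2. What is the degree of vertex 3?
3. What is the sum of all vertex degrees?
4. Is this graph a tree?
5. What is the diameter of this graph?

Count: 8 vertices, 13 edges.
Vertex 3 has neighbors [0, 4, 7], degree = 3.
Handshaking lemma: 2 * 13 = 26.
A tree on 8 vertices has 7 edges. This graph has 13 edges (6 extra). Not a tree.
Diameter (longest shortest path) = 3.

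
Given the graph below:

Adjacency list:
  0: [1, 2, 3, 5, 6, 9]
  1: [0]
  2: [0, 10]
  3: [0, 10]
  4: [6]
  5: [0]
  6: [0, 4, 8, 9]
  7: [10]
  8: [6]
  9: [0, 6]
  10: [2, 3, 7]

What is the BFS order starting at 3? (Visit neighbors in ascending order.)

BFS from vertex 3 (neighbors processed in ascending order):
Visit order: 3, 0, 10, 1, 2, 5, 6, 9, 7, 4, 8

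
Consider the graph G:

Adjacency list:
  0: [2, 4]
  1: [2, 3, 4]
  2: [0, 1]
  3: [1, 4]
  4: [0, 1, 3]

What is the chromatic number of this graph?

The graph has a maximum clique of size 3 (lower bound on chromatic number).
A valid 3-coloring: {0: 0, 1: 0, 2: 1, 3: 2, 4: 1}.
Chromatic number = 3.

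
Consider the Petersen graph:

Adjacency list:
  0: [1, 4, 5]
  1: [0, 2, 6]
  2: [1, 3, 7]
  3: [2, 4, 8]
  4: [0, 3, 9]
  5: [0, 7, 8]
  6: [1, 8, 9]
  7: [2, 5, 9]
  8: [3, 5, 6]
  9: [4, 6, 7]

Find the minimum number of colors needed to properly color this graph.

The Petersen graph contains odd cycles (e.g. the outer 5-cycle), so chi >= 3.
A proper 3-coloring exists (it is a well-known 3-chromatic graph).
Chromatic number = 3.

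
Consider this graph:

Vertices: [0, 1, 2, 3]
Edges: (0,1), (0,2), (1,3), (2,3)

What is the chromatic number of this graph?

The graph has a maximum clique of size 2 (lower bound on chromatic number).
A valid 2-coloring: {0: 0, 1: 1, 2: 1, 3: 0}.
Chromatic number = 2.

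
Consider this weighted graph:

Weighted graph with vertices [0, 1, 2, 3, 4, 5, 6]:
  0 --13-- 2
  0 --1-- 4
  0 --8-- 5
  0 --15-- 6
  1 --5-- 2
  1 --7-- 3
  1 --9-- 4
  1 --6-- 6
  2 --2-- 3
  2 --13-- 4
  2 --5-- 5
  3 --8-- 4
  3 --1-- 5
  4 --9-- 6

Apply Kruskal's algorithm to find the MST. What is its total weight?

Applying Kruskal's algorithm (sort edges by weight, add if no cycle):
  Add (0,4) w=1
  Add (3,5) w=1
  Add (2,3) w=2
  Add (1,2) w=5
  Skip (2,5) w=5 (creates cycle)
  Add (1,6) w=6
  Skip (1,3) w=7 (creates cycle)
  Add (0,5) w=8
  Skip (3,4) w=8 (creates cycle)
  Skip (1,4) w=9 (creates cycle)
  Skip (4,6) w=9 (creates cycle)
  Skip (0,2) w=13 (creates cycle)
  Skip (2,4) w=13 (creates cycle)
  Skip (0,6) w=15 (creates cycle)
MST weight = 23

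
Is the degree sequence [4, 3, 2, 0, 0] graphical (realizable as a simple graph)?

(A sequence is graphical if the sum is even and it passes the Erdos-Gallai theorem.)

Sum of degrees = 9. Sum is odd, so the sequence is NOT graphical.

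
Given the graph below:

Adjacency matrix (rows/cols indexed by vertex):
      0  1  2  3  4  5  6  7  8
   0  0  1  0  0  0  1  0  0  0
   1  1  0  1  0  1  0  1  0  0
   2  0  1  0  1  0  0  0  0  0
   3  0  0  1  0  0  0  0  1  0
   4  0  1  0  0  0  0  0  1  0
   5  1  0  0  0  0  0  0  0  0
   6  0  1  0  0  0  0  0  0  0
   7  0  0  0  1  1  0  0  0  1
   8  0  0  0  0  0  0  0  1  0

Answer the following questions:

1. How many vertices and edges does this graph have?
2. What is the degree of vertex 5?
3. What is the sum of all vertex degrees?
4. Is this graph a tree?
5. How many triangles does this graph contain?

Count: 9 vertices, 9 edges.
Vertex 5 has neighbors [0], degree = 1.
Handshaking lemma: 2 * 9 = 18.
A tree on 9 vertices has 8 edges. This graph has 9 edges (1 extra). Not a tree.
Number of triangles = 0.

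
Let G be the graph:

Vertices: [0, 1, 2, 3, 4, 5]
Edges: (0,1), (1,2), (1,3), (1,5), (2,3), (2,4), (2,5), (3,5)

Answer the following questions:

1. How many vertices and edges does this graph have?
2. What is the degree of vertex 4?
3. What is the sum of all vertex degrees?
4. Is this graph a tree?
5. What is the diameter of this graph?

Count: 6 vertices, 8 edges.
Vertex 4 has neighbors [2], degree = 1.
Handshaking lemma: 2 * 8 = 16.
A tree on 6 vertices has 5 edges. This graph has 8 edges (3 extra). Not a tree.
Diameter (longest shortest path) = 3.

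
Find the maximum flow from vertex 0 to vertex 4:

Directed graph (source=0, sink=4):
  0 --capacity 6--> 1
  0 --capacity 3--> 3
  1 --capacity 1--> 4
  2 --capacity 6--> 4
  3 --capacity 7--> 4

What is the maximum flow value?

Computing max flow:
  Flow on (0->1): 1/6
  Flow on (0->3): 3/3
  Flow on (1->4): 1/1
  Flow on (3->4): 3/7
Maximum flow = 4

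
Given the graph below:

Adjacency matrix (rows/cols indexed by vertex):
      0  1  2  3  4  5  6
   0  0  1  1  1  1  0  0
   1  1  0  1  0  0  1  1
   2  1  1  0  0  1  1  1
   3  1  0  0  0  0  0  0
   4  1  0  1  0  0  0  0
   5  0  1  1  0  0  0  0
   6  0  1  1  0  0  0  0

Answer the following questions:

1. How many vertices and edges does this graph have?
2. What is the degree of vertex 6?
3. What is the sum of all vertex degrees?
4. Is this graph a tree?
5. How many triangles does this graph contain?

Count: 7 vertices, 10 edges.
Vertex 6 has neighbors [1, 2], degree = 2.
Handshaking lemma: 2 * 10 = 20.
A tree on 7 vertices has 6 edges. This graph has 10 edges (4 extra). Not a tree.
Number of triangles = 4.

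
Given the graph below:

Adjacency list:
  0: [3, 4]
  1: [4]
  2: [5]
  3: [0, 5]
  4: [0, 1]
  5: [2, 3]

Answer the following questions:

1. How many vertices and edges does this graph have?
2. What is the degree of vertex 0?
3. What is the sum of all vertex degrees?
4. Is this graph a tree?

Count: 6 vertices, 5 edges.
Vertex 0 has neighbors [3, 4], degree = 2.
Handshaking lemma: 2 * 5 = 10.
A graph is a tree iff it is connected and has exactly n-1 edges. This graph is connected (all 6 vertices in one component) and has 6-1 = 5 edges. It is a tree.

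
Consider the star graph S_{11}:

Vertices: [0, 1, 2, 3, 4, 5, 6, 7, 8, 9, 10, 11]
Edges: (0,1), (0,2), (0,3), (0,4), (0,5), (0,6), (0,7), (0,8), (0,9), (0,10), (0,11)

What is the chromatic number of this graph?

S_{11} has one hub adjacent to 11 leaves; leaves are pairwise non-adjacent.
Color the hub 0 and every leaf 1.
Chromatic number = 2.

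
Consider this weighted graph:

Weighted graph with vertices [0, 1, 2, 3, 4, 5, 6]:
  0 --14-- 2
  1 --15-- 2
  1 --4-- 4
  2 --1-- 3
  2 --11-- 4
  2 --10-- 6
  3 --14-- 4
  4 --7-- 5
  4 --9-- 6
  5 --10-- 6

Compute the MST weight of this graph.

Applying Kruskal's algorithm (sort edges by weight, add if no cycle):
  Add (2,3) w=1
  Add (1,4) w=4
  Add (4,5) w=7
  Add (4,6) w=9
  Add (2,6) w=10
  Skip (5,6) w=10 (creates cycle)
  Skip (2,4) w=11 (creates cycle)
  Add (0,2) w=14
  Skip (3,4) w=14 (creates cycle)
  Skip (1,2) w=15 (creates cycle)
MST weight = 45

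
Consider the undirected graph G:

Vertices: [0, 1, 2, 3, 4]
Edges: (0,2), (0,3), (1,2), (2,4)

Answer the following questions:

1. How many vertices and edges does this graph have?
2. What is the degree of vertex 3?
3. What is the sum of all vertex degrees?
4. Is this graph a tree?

Count: 5 vertices, 4 edges.
Vertex 3 has neighbors [0], degree = 1.
Handshaking lemma: 2 * 4 = 8.
A graph is a tree iff it is connected and has exactly n-1 edges. This graph is connected (all 5 vertices in one component) and has 5-1 = 4 edges. It is a tree.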